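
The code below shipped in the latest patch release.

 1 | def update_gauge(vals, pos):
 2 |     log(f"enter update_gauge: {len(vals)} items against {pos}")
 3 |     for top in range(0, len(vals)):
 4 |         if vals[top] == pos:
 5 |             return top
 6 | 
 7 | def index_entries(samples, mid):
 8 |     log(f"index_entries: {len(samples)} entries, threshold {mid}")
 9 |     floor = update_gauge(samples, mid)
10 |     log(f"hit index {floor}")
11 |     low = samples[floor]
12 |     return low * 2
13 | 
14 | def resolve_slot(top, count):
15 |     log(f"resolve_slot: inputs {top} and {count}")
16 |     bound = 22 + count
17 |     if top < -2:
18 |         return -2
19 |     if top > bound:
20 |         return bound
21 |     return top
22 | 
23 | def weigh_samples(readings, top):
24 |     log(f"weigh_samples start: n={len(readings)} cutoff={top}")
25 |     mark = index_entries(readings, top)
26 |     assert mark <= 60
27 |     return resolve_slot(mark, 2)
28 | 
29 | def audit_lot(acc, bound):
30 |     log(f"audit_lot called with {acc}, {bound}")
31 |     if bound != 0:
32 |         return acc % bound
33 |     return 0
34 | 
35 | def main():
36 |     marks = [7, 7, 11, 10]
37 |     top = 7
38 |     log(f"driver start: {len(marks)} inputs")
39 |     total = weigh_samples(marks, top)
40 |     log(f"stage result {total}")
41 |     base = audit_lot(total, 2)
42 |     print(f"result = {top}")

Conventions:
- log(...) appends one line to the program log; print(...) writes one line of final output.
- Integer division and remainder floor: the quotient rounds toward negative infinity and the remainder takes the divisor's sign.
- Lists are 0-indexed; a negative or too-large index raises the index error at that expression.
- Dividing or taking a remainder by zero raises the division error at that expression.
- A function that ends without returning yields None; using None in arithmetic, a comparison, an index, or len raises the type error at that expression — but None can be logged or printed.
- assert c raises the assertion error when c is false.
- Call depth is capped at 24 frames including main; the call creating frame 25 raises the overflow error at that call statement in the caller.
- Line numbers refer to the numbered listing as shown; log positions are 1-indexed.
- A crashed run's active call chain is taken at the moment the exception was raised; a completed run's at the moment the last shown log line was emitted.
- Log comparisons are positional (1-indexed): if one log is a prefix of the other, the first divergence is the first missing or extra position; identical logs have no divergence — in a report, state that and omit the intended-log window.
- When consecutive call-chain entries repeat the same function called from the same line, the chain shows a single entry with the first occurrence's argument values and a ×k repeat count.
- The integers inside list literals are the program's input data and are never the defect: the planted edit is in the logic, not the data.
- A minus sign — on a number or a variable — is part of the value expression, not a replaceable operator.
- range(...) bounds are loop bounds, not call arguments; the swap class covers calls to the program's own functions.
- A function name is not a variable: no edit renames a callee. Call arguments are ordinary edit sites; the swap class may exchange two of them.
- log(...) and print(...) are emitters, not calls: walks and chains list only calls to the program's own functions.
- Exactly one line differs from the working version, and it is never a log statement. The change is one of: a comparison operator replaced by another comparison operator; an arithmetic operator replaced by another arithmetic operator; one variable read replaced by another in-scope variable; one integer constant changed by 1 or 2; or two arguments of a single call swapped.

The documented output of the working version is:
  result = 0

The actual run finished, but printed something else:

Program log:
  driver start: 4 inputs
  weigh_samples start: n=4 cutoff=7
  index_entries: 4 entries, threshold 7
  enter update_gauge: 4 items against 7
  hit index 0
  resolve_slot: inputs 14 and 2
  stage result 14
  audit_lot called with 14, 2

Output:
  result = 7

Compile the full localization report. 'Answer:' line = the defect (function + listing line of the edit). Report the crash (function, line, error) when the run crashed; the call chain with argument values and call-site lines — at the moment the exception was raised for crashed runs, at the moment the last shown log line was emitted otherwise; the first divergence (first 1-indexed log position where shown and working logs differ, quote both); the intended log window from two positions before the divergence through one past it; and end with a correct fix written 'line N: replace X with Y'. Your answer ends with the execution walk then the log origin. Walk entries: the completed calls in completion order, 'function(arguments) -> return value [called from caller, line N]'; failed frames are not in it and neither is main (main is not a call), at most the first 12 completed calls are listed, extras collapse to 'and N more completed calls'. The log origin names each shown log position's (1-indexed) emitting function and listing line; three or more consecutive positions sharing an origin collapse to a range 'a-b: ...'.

Answer: the defect is in main at line 42.
The tell: Nothing in the log betrays the bug — only the output does.
Call chain: main -> audit_lot(14, 2) (called at line 41).
First divergence: none (the log streams are identical).
Execution walk:
  update_gauge([7, 7, 11, 10], 7) -> 0  [called from index_entries, line 9]
  index_entries([7, 7, 11, 10], 7) -> 14  [called from weigh_samples, line 25]
  resolve_slot(14, 2) -> 14  [called from weigh_samples, line 27]
  weigh_samples([7, 7, 11, 10], 7) -> 14  [called from main, line 39]
  audit_lot(14, 2) -> 0  [called from main, line 41]
Log origins:
  1 — main, line 38
  2 — weigh_samples, line 24
  3 — index_entries, line 8
  4 — update_gauge, line 2
  5 — index_entries, line 10
  6 — resolve_slot, line 15
  7 — main, line 40
  8 — audit_lot, line 30
A correct fix: line 42: replace `top` with `base`.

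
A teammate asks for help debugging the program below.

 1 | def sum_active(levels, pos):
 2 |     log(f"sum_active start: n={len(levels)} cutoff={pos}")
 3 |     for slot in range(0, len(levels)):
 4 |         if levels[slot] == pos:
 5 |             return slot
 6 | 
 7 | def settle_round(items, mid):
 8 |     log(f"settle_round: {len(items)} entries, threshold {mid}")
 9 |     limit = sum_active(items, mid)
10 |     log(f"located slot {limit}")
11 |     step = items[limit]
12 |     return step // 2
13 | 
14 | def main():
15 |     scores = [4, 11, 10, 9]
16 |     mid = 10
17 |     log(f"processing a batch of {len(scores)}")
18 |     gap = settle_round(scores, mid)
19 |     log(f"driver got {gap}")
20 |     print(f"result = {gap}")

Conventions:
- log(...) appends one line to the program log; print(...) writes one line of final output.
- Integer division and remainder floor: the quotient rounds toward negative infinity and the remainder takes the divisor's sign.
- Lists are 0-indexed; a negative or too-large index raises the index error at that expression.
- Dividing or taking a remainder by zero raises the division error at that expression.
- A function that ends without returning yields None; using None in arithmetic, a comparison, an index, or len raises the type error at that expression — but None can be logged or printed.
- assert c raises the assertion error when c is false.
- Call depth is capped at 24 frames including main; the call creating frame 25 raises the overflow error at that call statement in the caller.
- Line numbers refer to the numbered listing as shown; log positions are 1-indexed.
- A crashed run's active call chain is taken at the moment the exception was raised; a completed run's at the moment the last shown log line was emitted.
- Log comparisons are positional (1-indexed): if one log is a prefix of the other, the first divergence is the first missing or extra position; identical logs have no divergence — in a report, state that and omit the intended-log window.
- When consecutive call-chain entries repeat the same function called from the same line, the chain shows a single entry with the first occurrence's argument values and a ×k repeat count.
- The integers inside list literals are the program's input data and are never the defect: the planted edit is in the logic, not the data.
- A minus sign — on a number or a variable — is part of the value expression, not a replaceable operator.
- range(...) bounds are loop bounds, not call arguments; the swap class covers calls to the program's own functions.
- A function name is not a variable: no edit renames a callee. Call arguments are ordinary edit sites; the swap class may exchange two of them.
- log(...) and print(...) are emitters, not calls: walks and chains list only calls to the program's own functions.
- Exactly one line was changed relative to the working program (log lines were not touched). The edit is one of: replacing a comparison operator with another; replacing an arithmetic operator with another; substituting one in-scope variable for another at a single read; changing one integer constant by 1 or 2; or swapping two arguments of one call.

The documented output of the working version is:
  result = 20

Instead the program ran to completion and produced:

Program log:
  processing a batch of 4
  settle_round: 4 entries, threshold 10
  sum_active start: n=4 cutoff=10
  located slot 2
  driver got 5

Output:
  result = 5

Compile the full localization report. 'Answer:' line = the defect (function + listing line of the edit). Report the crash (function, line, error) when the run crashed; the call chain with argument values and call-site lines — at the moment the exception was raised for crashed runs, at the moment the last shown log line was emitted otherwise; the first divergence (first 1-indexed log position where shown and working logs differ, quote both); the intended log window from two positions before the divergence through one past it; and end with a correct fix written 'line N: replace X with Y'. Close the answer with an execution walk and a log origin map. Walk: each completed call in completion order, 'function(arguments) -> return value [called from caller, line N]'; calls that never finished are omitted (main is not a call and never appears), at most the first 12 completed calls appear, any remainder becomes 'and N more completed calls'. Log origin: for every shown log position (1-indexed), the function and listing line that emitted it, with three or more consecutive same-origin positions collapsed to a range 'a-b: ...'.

Answer: the defect is in settle_round at line 12.
Core observation: Position 5 is the first bad log line: 'driver got 5' should read 'driver got 20'.
Call chain: main.
First divergence: position 5 — the shown line 'driver got 5' should read 'driver got 20'.
Intended log window:
  3: sum_active start: n=4 cutoff=10
  4: located slot 2
  5: driver got 20
Execution walk:
  sum_active([4, 11, 10, 9], 10) -> 2  [called from settle_round, line 9]
  settle_round([4, 11, 10, 9], 10) -> 5  [called from main, line 18]
Log line origins:
  1: from main, line 17
  2: from settle_round, line 8
  3: from sum_active, line 2
  4: from settle_round, line 10
  5: from main, line 19
A correct fix: line 12: replace `//` with `*`.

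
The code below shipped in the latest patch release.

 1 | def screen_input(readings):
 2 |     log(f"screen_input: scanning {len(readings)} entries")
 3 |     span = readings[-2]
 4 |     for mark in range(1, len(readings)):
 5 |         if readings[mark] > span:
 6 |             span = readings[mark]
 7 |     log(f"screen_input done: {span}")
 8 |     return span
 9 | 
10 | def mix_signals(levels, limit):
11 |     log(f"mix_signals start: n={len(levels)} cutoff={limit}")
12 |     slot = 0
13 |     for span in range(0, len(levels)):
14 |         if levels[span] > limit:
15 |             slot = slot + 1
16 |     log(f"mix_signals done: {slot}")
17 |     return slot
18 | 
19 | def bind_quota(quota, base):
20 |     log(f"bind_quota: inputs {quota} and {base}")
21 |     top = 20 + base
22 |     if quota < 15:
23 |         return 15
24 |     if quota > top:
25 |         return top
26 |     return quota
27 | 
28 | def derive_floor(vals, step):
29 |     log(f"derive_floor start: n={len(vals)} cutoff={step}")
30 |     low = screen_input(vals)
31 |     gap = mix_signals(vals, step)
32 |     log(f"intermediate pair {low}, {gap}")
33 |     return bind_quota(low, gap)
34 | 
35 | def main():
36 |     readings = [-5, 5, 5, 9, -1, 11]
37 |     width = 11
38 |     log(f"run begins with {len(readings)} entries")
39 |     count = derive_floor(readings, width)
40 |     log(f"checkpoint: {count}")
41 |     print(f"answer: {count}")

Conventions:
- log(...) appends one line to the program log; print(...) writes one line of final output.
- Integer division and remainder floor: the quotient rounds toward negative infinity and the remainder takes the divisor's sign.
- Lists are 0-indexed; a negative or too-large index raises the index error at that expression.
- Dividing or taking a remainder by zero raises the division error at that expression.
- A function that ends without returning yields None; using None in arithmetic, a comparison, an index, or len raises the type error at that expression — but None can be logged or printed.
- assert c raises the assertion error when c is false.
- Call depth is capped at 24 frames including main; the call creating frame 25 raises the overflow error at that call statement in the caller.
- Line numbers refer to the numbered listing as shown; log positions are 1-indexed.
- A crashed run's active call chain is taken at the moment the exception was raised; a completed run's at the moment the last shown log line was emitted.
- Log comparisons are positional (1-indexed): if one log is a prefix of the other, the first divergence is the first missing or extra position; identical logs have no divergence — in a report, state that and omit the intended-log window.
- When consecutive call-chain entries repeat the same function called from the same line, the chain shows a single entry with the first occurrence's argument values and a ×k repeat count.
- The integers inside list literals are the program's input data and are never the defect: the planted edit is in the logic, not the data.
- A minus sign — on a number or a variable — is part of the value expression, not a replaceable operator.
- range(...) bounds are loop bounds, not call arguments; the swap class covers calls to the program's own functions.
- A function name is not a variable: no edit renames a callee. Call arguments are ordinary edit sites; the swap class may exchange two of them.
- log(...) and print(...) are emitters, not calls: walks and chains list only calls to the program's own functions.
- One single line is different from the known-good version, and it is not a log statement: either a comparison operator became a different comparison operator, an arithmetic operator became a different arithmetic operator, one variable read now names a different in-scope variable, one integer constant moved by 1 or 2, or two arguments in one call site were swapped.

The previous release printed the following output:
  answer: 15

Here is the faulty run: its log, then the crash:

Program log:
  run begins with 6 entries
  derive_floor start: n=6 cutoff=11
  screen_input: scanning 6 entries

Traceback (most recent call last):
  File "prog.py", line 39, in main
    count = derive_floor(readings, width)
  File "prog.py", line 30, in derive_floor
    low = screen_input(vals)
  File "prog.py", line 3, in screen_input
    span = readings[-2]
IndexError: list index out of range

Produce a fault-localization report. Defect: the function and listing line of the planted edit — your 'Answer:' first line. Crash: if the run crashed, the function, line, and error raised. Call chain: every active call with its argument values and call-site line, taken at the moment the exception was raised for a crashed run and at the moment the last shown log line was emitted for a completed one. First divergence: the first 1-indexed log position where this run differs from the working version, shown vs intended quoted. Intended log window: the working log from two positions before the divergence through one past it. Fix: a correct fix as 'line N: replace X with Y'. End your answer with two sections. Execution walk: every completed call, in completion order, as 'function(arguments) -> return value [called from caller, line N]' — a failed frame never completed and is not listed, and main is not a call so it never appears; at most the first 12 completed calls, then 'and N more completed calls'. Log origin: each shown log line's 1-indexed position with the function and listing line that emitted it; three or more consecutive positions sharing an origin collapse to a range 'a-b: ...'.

Answer: the defect is in screen_input at line 3.
Core observation: The faulty run's log stops after 3 lines; the working version's next line would be 'screen_input done: 11'.
Crash: screen_input, line 3, IndexError.
Call chain: main -> derive_floor([-5, 5, 5, 9, -1, 11], 11) (called at line 39) -> screen_input([-5, 5, 5, 9, -1, 11]) (called at line 30).
First divergence: position 4; the shown log stops at 3 lines while the working version next logs 'screen_input done: 11'.
Intended log window:
  2: derive_floor start: n=6 cutoff=11
  3: screen_input: scanning 6 entries
  4: screen_input done: 11
  5: mix_signals start: n=6 cutoff=11
Execution walk:
  (no call completed)
Log line origins:
  1: logged in main at line 38
  2: logged in derive_floor at line 29
  3: logged in screen_input at line 2
A correct fix: line 3: replace `-2` with `0`.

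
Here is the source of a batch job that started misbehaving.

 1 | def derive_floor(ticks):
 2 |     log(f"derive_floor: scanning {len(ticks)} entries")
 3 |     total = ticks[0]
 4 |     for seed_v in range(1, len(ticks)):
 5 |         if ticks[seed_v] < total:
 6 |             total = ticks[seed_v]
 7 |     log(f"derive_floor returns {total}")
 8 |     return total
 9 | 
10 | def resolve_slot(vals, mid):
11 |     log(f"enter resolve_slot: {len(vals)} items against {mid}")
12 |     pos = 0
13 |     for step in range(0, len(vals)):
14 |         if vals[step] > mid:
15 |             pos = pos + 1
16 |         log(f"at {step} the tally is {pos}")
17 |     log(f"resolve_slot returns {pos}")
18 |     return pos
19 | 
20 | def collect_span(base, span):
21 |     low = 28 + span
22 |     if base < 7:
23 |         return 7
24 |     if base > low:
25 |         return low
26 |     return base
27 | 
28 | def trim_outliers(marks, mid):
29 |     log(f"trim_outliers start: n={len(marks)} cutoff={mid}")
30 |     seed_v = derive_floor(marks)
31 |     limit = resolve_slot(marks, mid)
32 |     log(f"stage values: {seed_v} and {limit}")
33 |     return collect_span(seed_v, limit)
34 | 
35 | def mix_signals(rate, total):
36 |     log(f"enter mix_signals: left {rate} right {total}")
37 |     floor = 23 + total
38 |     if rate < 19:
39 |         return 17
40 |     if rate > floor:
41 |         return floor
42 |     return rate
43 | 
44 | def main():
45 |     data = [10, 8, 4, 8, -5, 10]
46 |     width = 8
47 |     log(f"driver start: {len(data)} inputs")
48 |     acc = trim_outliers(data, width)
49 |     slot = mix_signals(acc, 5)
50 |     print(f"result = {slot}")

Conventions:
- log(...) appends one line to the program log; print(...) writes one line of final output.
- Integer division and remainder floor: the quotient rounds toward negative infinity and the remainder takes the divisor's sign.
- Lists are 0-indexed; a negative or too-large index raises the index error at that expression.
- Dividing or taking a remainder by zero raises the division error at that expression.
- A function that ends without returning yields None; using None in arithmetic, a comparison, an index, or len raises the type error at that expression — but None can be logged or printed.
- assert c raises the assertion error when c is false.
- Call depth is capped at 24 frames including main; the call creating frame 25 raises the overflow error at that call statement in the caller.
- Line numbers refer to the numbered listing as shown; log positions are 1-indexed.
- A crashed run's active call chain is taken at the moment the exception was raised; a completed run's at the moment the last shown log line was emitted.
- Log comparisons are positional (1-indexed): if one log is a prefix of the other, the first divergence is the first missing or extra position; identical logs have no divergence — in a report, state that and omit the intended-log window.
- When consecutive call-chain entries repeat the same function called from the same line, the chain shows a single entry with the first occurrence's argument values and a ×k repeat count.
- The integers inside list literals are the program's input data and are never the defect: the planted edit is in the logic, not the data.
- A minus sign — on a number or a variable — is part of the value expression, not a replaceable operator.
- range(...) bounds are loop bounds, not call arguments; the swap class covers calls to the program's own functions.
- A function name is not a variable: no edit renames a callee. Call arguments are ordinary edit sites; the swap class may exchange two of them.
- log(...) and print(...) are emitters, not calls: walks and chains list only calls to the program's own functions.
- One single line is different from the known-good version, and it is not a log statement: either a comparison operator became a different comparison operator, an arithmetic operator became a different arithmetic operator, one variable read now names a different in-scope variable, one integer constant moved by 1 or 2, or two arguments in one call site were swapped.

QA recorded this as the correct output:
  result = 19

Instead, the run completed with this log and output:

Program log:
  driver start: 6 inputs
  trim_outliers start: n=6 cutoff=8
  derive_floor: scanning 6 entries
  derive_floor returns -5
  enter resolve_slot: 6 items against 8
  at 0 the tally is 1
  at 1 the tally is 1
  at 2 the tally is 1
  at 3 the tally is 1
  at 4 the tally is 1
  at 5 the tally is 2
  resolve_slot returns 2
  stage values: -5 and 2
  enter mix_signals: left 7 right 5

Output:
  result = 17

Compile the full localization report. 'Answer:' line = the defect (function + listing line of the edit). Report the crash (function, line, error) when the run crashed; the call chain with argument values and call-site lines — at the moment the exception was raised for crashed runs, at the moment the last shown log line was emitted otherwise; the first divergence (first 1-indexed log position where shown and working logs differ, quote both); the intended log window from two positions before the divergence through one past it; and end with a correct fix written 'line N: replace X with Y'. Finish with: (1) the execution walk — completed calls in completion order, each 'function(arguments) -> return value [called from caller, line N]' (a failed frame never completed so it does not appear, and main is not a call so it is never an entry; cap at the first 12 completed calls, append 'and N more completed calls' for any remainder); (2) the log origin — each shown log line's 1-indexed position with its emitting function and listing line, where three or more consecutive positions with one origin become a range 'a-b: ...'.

Answer: the defect is in mix_signals at line 39.
Key observation: The logs agree in full; only the final output differs.
Call chain: main -> mix_signals(7, 5) (called at line 49).
First divergence: there is none — every log position agrees.
Execution walk:
  derive_floor([10, 8, 4, 8, -5, 10]) -> -5  [called from trim_outliers, line 30]
  resolve_slot([10, 8, 4, 8, -5, 10], 8) -> 2  [called from trim_outliers, line 31]
  collect_span(-5, 2) -> 7  [called from trim_outliers, line 33]
  trim_outliers([10, 8, 4, 8, -5, 10], 8) -> 7  [called from main, line 48]
  mix_signals(7, 5) -> 17  [called from main, line 49]
Log origins:
  1: logged in main at line 47
  2: logged in trim_outliers at line 29
  3: logged in derive_floor at line 2
  4: logged in derive_floor at line 7
  5: logged in resolve_slot at line 11
  6-11: logged in resolve_slot at line 16
  12: logged in resolve_slot at line 17
  13: logged in trim_outliers at line 32
  14: logged in mix_signals at line 36
A correct fix: line 39: replace `17` with `19`.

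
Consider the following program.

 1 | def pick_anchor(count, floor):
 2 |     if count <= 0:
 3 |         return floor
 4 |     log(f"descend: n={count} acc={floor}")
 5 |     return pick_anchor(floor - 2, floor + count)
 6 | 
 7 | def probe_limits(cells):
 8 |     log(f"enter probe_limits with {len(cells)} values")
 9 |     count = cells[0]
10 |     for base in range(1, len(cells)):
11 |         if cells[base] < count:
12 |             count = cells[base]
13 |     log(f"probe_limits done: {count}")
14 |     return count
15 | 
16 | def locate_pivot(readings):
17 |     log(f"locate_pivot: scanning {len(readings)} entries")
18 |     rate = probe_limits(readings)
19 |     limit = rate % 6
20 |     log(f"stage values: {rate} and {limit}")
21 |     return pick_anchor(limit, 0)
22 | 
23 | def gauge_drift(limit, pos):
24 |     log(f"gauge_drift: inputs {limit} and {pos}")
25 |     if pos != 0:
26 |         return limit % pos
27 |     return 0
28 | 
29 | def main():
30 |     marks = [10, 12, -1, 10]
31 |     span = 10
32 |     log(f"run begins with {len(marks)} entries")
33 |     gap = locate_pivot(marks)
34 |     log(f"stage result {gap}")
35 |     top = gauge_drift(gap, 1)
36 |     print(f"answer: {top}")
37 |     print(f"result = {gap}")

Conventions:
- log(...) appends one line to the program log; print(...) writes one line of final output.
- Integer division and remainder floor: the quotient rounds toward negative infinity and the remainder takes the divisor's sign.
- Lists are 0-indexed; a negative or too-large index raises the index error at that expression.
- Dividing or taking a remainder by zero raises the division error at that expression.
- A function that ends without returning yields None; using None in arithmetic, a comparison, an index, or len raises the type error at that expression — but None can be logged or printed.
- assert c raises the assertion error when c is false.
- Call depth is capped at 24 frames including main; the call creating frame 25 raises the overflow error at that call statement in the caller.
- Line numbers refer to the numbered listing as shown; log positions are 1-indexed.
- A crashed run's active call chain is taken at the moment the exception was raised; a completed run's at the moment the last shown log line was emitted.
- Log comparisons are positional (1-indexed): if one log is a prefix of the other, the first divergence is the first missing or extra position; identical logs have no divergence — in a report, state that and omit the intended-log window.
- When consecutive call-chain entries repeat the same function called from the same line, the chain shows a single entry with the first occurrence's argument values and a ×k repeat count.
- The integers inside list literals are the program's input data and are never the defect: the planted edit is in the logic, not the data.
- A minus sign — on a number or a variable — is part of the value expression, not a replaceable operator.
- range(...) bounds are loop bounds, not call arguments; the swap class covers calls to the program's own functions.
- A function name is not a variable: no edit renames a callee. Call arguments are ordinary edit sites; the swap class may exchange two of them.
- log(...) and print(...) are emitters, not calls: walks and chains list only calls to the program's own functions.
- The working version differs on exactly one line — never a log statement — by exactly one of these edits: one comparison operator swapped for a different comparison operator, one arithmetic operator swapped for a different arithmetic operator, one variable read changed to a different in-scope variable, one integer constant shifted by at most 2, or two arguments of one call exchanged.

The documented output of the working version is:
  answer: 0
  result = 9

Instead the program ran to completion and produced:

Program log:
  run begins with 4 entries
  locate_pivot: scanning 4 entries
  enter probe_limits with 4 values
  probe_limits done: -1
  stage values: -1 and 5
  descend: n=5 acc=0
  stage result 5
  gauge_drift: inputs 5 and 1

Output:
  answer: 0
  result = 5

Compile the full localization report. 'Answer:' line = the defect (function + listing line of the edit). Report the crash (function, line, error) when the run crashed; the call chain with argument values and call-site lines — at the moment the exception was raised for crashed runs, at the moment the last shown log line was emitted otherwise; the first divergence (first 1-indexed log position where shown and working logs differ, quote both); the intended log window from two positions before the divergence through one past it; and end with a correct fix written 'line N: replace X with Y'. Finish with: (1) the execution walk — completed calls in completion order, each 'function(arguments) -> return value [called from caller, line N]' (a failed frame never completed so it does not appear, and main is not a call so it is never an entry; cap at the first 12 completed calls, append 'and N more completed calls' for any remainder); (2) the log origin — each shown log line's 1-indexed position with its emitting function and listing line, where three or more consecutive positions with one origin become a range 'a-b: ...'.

Answer: the defect is in pick_anchor at line 5.
Key fact: Everything matches until log position 7, which reads 'stage result 5' in place of 'descend: n=3 acc=5'.
Call chain: main -> gauge_drift(5, 1) (called at line 35).
First divergence: position 7; shown 'stage result 5' vs intended 'descend: n=3 acc=5'.
Intended log window:
  5: stage values: -1 and 5
  6: descend: n=5 acc=0
  7: descend: n=3 acc=5
  8: descend: n=1 acc=8
Execution walk:
  probe_limits([10, 12, -1, 10]) -> -1  [called from locate_pivot, line 18]
  pick_anchor(-2, 5) -> 5  [called from pick_anchor, line 5]
  pick_anchor(5, 0) -> 5  [called from locate_pivot, line 21]
  locate_pivot([10, 12, -1, 10]) -> 5  [called from main, line 33]
  gauge_drift(5, 1) -> 0  [called from main, line 35]
Log line origins:
  1: from main, line 32
  2: from locate_pivot, line 17
  3: from probe_limits, line 8
  4: from probe_limits, line 13
  5: from locate_pivot, line 20
  6: from pick_anchor, line 4
  7: from main, line 34
  8: from gauge_drift, line 24
A correct fix: line 5: replace `floor - 2` with `count - 2`.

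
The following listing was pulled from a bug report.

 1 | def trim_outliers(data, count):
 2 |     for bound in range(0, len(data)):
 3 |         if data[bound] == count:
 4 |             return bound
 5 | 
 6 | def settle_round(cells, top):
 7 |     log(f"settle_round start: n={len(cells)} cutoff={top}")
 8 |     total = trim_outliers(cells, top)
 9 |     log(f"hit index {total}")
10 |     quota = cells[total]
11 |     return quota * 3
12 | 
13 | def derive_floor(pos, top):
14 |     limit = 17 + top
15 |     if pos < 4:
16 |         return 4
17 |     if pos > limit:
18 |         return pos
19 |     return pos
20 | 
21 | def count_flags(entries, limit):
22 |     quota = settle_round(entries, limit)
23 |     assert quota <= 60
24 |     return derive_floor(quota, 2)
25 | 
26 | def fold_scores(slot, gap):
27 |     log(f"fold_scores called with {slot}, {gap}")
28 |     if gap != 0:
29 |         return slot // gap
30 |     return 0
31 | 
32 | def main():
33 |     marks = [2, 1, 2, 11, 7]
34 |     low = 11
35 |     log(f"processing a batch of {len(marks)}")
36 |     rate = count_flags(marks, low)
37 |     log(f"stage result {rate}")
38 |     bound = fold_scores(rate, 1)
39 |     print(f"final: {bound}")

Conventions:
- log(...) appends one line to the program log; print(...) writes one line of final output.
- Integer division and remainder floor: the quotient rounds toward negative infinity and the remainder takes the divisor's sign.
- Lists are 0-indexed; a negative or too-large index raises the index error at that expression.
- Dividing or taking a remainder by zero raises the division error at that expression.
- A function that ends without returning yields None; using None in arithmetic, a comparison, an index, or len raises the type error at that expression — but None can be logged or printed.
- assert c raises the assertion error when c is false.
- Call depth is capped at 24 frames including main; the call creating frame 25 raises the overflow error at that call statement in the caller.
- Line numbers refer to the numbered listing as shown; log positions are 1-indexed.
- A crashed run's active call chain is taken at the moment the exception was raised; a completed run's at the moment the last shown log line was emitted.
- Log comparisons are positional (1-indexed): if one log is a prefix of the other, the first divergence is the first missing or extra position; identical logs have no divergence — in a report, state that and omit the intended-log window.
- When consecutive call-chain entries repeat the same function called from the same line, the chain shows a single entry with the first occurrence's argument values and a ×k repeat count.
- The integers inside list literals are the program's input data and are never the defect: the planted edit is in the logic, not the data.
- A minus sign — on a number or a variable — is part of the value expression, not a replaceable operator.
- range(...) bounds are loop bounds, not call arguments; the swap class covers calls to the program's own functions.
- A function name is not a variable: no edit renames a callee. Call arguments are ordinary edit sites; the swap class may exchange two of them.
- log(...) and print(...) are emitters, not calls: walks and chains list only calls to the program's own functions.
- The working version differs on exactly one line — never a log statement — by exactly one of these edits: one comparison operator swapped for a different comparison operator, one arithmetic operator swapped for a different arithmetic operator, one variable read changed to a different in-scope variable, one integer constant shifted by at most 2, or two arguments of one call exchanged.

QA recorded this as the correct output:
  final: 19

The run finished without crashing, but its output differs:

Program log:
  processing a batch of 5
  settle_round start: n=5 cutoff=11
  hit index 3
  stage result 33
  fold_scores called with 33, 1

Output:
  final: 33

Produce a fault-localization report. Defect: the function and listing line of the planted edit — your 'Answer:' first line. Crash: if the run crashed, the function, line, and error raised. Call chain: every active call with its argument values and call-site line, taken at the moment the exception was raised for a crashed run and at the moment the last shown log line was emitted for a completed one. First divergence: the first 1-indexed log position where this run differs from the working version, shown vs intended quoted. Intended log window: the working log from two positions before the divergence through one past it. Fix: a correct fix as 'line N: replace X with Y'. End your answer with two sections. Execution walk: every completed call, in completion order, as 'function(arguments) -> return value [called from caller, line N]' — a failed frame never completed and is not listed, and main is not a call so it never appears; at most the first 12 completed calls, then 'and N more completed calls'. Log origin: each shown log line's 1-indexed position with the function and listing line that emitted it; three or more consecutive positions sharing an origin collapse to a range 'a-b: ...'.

Answer: the defect is in derive_floor at line 18.
Key fact: Log line 4 is where behavior first shows: 'stage result 33' appears instead of 'stage result 19'.
Call chain: main -> fold_scores(33, 1) (called at line 38).
First divergence: position 4; shown 'stage result 33' vs intended 'stage result 19'.
Intended log window:
  2: settle_round start: n=5 cutoff=11
  3: hit index 3
  4: stage result 19
  5: fold_scores called with 19, 1
Execution walk:
  trim_outliers([2, 1, 2, 11, 7], 11) -> 3  [called from settle_round, line 8]
  settle_round([2, 1, 2, 11, 7], 11) -> 33  [called from count_flags, line 22]
  derive_floor(33, 2) -> 33  [called from count_flags, line 24]
  count_flags([2, 1, 2, 11, 7], 11) -> 33  [called from main, line 36]
  fold_scores(33, 1) -> 33  [called from main, line 38]
Origin of each log line:
  1: logged in main at line 35
  2: logged in settle_round at line 7
  3: logged in settle_round at line 9
  4: logged in main at line 37
  5: logged in fold_scores at line 27
A correct fix: line 18: replace `pos` with `limit`.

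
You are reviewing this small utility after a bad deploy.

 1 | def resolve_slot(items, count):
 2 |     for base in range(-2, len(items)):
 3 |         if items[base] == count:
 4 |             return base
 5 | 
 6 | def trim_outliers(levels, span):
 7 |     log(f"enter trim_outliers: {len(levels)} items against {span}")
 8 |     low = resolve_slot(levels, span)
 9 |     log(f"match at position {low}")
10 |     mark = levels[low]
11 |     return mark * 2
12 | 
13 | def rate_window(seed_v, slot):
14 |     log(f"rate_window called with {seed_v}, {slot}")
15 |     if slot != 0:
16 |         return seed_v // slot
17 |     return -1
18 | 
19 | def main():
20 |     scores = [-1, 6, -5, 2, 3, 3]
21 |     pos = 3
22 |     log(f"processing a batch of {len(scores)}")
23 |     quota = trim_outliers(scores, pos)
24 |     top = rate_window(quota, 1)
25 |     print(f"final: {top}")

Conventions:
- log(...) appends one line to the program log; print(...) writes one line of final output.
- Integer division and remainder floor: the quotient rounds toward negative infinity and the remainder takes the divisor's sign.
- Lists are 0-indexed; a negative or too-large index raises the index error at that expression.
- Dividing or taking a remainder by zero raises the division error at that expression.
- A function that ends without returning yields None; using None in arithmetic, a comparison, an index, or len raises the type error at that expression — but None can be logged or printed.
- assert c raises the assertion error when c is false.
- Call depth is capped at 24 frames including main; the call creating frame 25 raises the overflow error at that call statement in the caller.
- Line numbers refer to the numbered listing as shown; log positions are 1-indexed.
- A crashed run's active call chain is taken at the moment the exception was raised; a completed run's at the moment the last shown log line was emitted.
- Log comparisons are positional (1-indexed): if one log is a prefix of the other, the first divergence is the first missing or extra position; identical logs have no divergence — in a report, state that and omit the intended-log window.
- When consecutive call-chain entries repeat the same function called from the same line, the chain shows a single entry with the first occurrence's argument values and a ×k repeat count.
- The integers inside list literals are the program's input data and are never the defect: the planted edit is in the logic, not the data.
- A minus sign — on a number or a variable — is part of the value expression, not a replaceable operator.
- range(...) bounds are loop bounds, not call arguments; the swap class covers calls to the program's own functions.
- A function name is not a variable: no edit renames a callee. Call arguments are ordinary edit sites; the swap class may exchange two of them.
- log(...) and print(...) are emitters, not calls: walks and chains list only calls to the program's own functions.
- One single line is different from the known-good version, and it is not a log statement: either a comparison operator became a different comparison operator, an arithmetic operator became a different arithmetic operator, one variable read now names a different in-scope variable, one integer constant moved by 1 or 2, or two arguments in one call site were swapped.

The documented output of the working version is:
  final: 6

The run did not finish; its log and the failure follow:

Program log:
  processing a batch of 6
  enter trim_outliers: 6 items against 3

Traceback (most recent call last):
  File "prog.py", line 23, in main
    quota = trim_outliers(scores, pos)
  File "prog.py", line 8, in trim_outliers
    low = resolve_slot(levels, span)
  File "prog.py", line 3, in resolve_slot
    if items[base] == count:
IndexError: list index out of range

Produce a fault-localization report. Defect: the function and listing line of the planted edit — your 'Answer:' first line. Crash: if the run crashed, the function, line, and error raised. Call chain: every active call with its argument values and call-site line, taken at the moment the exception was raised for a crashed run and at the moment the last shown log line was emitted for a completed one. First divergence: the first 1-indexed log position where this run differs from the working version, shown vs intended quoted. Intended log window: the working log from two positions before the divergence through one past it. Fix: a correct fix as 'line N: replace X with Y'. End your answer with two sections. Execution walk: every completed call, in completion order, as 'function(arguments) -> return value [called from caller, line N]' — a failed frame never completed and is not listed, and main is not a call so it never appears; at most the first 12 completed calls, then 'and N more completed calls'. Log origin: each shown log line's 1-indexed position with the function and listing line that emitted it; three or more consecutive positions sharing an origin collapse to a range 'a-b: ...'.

Answer: the defect is in resolve_slot at line 2.
Key observation: After 2 matching log lines the faulty run goes silent, while the working version continues with 'match at position 4'.
Crash: resolve_slot, line 3, IndexError.
Call chain: main -> trim_outliers([-1, 6, -5, 2, 3, 3], 3) (called at line 23) -> resolve_slot([-1, 6, -5, 2, 3, 3], 3) (called at line 8).
First divergence: position 3 (shown log ended at 2 lines; the working version continues: 'match at position 4').
Intended log window:
  1: processing a batch of 6
  2: enter trim_outliers: 6 items against 3
  3: match at position 4
  4: rate_window called with 6, 1
Execution walk:
  (no call completed)
Origin of each log line:
  1: emitted by main (line 22)
  2: emitted by trim_outliers (line 7)
A correct fix: line 2: replace `-2` with `0`.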